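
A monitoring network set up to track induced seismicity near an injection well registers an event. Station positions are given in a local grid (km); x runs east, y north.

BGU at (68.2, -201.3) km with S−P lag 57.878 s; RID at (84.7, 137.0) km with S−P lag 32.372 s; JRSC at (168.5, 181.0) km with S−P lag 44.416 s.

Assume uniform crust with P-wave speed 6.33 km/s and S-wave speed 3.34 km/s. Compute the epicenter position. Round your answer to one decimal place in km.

Distance from S−P lag: d = Δt · v_P v_S / (v_P − v_S) = Δt · (6.33·3.34)/(6.33−3.34) ≈ 7.0710·Δt.
So d_BGU = 409.25, d_RID = 228.90, d_JRSC = 314.06 km.
Circle about each station: (x − 68.2)² + (y + 201.3)² = 409.25²; (x − 84.7)² + (y − 137.0)² = 228.90²; (x − 168.5)² + (y − 181.0)² = 314.06².
Subtracting the BGU equation from the RID and JRSC equations removes the quadratic terms:
33.0 x + 676.6 y = 95860.51
200.6 x + 764.6 y = 84832.20
Solving the 2×2 system: x ≈ -143.9, y ≈ 148.7 km.

x ≈ -143.9 km, y ≈ 148.7 km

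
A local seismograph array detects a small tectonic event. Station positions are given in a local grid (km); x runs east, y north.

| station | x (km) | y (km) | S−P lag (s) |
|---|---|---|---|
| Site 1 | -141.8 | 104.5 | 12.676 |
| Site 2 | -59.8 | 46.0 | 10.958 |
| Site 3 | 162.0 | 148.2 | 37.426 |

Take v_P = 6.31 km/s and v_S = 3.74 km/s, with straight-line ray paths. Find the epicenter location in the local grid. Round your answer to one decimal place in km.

Distance from S−P lag: d = Δt · v_P v_S / (v_P − v_S) = Δt · (6.31·3.74)/(6.31−3.74) ≈ 9.1826·Δt.
So d_Site 1 = 116.40, d_Site 2 = 100.62, d_Site 3 = 343.67 km.
Circle about each station: (x + 141.8)² + (y − 104.5)² = 116.40²; (x + 59.8)² + (y − 46.0)² = 100.62²; (x − 162.0)² + (y − 148.2)² = 343.67².
Subtracting the Site 1 equation from the Site 2 and Site 3 equations removes the quadratic terms:
164.0 x − 117.0 y = -21910.87
607.6 x + 87.4 y = -87380.36
Solving the 2×2 system: x ≈ -142.1, y ≈ -11.9 km.
Check against Site 1 (with the unrounded x, y): √((x + 141.8)²+(y − 104.5)²) = 116.41 ≈ 116.40 km. ✓

-142.1 km east, -11.9 km north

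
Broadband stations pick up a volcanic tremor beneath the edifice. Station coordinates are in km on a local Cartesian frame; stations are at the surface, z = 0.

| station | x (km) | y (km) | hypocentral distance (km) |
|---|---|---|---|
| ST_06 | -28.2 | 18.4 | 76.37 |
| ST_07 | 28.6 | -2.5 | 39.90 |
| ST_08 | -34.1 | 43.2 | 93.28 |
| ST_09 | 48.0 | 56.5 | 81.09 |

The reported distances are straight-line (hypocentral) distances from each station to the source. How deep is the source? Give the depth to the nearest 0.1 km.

Each station gives a sphere (x−x_i)² + (y−y_i)² + z² = d_i² (stations at z=0).
Subtracting the ST_06 sphere from ST_07 and ST_08: z² cancels, leaving linear equations in x and y:
113.6 x − 41.8 y = 3930.78
-11.8 x + 49.6 y = -973.53
Solving: x ≈ 30.006, y ≈ -12.489 km (keep extra digits for the depth step; rounded: 30.0, -12.5).
Then from the ST_06 sphere: z² = 76.37² − (x + 28.2)² − (y − 18.4)² with x = 30.006, y = -12.489, so z ≈ 38.605 ≈ 38.6 km.
Check against ST_09 (with the unrounded solution): distance 81.08 ≈ 81.09 km. ✓

depth ≈ 38.6 km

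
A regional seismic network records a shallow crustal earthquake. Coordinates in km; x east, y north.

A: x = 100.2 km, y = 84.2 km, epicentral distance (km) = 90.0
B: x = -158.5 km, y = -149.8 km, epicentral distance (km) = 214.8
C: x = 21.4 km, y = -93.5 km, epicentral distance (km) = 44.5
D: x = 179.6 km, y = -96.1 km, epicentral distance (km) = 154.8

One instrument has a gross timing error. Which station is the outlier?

A

Solve using three stations at a time. Using B, C, D (subtract circle equations pairwise → linear system) gives (x, y) ≈ (31.8, -50.0).
Distances from that point to each station vs reported:
  A: calculated 150.6 vs reported 90.0 → residual 60.6 km
  B: calculated 214.8 vs reported 214.8 → residual 0.0 km
  C: calculated 44.7 vs reported 44.5 → residual 0.2 km
  D: calculated 154.9 vs reported 154.8 → residual 0.1 km
B, C, D are mutually consistent (residuals ≈ 0); A is off by 60.6 km.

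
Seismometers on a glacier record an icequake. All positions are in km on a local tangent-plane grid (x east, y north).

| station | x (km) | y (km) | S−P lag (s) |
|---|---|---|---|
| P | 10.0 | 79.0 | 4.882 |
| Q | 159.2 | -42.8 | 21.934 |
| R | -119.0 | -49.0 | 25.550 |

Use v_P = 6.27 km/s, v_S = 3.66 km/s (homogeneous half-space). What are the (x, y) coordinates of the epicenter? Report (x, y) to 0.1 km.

x ≈ 40.5 km, y ≈ 109.2 km

Distance from S−P lag: d = Δt · v_P v_S / (v_P − v_S) = Δt · (6.27·3.66)/(6.27−3.66) ≈ 8.7924·Δt.
So d_P = 42.92, d_Q = 192.85, d_R = 224.65 km.
Circle about each station: (x − 10.0)² + (y − 79.0)² = 42.92²; (x − 159.2)² + (y + 42.8)² = 192.85²; (x + 119.0)² + (y + 49.0)² = 224.65².
Subtracting the P equation from the Q and R equations removes the quadratic terms:
298.4 x − 243.6 y = -14513.52
-258.0 x − 256.0 y = -38404.50
Solving the 2×2 system: x ≈ 40.5, y ≈ 109.2 km.
Check against P (with the unrounded x, y): √((x − 10.0)²+(y − 79.0)²) = 42.92 ≈ 42.92 km. ✓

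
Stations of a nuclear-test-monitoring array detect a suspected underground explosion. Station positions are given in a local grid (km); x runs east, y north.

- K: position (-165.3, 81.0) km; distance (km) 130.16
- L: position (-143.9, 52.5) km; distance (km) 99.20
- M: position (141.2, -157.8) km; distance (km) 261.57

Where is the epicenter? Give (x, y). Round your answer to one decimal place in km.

-49.9 km east, 20.8 km north

Circle about each station: (x + 165.3)² + (y − 81.0)² = 130.16²; (x + 143.9)² + (y − 52.5)² = 99.20²; (x − 141.2)² + (y + 157.8)² = 261.57².
Subtracting pairs of circle equations eliminates x²+y² and gives linear equations (the radical axes):
42.8 x − 57.0 y = -3320.64
613.0 x − 477.6 y = -40524.05
Solving the 2×2 system: x ≈ -49.9, y ≈ 20.8 km.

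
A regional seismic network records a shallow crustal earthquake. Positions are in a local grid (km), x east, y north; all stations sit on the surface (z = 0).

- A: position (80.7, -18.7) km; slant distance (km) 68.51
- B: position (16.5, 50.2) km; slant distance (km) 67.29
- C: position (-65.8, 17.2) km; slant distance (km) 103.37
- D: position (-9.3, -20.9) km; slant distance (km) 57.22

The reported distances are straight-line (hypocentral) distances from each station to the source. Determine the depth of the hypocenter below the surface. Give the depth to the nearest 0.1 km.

z ≈ 40.0 km

Each station gives a sphere (x−x_i)² + (y−y_i)² + z² = d_i² (stations at z=0).
Subtracting the A sphere from B and C: z² cancels, leaving linear equations in x and y:
-128.4 x + 137.8 y = -3904.21
-293.0 x + 71.8 y = -8228.44
Solving: x ≈ 27.396, y ≈ -2.805 km (keep extra digits for the depth step; rounded: 27.4, -2.8).
Then from the A sphere: z² = 68.51² − (x − 80.7)² − (y + 18.7)² with x = 27.396, y = -2.805, so z ≈ 39.996 ≈ 40.0 km.
Check against D (with the unrounded solution): distance 57.22 ≈ 57.22 km. ✓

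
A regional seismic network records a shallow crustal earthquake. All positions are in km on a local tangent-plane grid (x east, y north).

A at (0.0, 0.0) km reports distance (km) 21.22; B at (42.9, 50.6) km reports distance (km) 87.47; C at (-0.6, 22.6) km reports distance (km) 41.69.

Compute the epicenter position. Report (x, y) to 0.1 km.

Circle about each station: x² + y² = 21.22²; (x − 42.9)² + (y − 50.6)² = 87.47²; (x + 0.6)² + (y − 22.6)² = 41.69².
Subtracting the A equation from the B and C equations removes the quadratic terms:
85.8 x + 101.2 y = -2799.94
-1.2 x + 45.2 y = -776.65
Solving the 2×2 system: x ≈ -12.0, y ≈ -17.5 km.
Check against A (with the unrounded x, y): √(x²+y²) = 21.21 ≈ 21.22 km. ✓

x ≈ -12.0 km, y ≈ -17.5 km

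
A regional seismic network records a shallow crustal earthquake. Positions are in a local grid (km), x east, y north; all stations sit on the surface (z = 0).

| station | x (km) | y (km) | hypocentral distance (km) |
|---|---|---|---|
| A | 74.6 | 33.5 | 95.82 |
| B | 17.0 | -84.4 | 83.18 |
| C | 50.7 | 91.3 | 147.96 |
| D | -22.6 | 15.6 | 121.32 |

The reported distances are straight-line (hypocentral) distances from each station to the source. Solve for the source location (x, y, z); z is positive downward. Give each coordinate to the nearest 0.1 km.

Each station gives a sphere (x−x_i)² + (y−y_i)² + z² = d_i² (stations at z=0).
Subtracting the A sphere from B and C: z² cancels, leaving linear equations in x and y:
-115.2 x − 235.8 y = 2987.51
-47.8 x + 115.6 y = -8491.92
Solving: x ≈ 67.391, y ≈ -45.594 km (keep extra digits for the depth step; rounded: 67.4, -45.6).
Then from the A sphere: z² = 95.82² − (x − 74.6)² − (y − 33.5)² with x = 67.391, y = -45.594, so z ≈ 53.606 ≈ 53.6 km.
Check against D (with the unrounded solution): distance 121.31 ≈ 121.32 km. ✓

(67.4, -45.6, 53.6)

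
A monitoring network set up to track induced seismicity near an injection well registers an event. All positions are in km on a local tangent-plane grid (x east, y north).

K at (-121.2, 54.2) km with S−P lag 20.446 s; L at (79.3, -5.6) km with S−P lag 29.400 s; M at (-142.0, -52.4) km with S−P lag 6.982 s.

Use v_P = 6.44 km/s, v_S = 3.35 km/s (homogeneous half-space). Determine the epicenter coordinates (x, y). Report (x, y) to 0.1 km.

-108.7 km east, -88.0 km north

Distance from S−P lag: d = Δt · v_P v_S / (v_P − v_S) = Δt · (6.44·3.35)/(6.44−3.35) ≈ 6.9819·Δt.
So d_K = 142.75, d_L = 205.27, d_M = 48.75 km.
Circle about each station: (x + 121.2)² + (y − 54.2)² = 142.75²; (x − 79.3)² + (y + 5.6)² = 205.27²; (x + 142.0)² + (y + 52.4)² = 48.75².
Subtracting the K equation from the L and M equations removes the quadratic terms:
401.0 x − 119.6 y = -33065.44
-41.6 x − 213.2 y = 23283.68
Solving the 2×2 system: x ≈ -108.7, y ≈ -88.0 km.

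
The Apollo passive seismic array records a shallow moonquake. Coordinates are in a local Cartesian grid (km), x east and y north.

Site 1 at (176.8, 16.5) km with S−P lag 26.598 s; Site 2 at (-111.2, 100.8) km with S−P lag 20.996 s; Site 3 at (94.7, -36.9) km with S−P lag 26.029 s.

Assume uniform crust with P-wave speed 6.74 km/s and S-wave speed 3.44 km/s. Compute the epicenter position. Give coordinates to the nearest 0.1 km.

x ≈ 32.3 km, y ≈ 135.0 km

Distance from S−P lag: d = Δt · v_P v_S / (v_P − v_S) = Δt · (6.74·3.44)/(6.74−3.44) ≈ 7.0259·Δt.
So d_Site 1 = 186.88, d_Site 2 = 147.52, d_Site 3 = 182.88 km.
Circle about each station: (x − 176.8)² + (y − 16.5)² = 186.88²; (x + 111.2)² + (y − 100.8)² = 147.52²; (x − 94.7)² + (y + 36.9)² = 182.88².
Subtracting the Site 1 equation from the Site 2 and Site 3 equations removes the quadratic terms:
-576.0 x + 168.6 y = 4157.57
-164.2 x − 106.8 y = -19721.75
Solving the 2×2 system: x ≈ 32.3, y ≈ 135.0 km.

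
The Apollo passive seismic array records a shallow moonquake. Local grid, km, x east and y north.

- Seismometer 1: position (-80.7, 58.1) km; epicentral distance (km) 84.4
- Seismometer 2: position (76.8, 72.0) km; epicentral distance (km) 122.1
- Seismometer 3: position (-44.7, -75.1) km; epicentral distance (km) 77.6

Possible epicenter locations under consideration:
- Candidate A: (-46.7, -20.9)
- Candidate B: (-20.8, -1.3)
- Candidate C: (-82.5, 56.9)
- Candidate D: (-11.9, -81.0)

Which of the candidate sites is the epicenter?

Candidate B

For each candidate, compare |candidate − station| to the reported distance:
Candidate A: residuals Seismometer 1 1.6, Seismometer 2 32.4, Seismometer 3 23.4 → max 32.4 km
Candidate B: residuals Seismometer 1 0.0, Seismometer 2 0.0, Seismometer 3 0.0 → max 0.0 km
Candidate C: residuals Seismometer 1 82.2, Seismometer 2 37.9, Seismometer 3 59.7 → max 82.2 km
Candidate D: residuals Seismometer 1 70.8, Seismometer 2 54.8, Seismometer 3 44.3 → max 70.8 km
Only Candidate B has all residuals ≈ 0.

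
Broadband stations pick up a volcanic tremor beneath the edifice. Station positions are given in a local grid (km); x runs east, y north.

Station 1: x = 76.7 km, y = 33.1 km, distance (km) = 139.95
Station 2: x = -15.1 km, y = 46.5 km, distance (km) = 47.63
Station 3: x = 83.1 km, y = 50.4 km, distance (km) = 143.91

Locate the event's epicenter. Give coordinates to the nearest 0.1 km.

Circle about each station: (x − 76.7)² + (y − 33.1)² = 139.95²; (x + 15.1)² + (y − 46.5)² = 47.63²; (x − 83.1)² + (y − 50.4)² = 143.91².
Subtracting the Station 1 equation from the Station 2 and Station 3 equations removes the quadratic terms:
-183.6 x + 26.8 y = 12729.15
12.8 x + 34.6 y = 1343.18
Solving the 2×2 system: x ≈ -60.4, y ≈ 61.2 km.

x ≈ -60.4 km, y ≈ 61.2 km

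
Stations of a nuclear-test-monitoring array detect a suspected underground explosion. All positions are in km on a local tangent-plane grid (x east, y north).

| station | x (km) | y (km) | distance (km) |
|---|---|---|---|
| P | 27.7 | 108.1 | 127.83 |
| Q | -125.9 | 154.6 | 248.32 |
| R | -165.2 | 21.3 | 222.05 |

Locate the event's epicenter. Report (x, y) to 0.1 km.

x ≈ 53.5 km, y ≈ -17.1 km

Circle about each station: (x − 27.7)² + (y − 108.1)² = 127.83²; (x + 125.9)² + (y − 154.6)² = 248.32²; (x + 165.2)² + (y − 21.3)² = 222.05².
Subtracting the P equation from the Q and R equations removes the quadratic terms:
-307.2 x + 93.0 y = -18023.24
-385.8 x − 173.6 y = -17673.86
Solving the 2×2 system: x ≈ 53.5, y ≈ -17.1 km.
Check against P (with the unrounded x, y): √((x − 27.7)²+(y − 108.1)²) = 127.81 ≈ 127.83 km. ✓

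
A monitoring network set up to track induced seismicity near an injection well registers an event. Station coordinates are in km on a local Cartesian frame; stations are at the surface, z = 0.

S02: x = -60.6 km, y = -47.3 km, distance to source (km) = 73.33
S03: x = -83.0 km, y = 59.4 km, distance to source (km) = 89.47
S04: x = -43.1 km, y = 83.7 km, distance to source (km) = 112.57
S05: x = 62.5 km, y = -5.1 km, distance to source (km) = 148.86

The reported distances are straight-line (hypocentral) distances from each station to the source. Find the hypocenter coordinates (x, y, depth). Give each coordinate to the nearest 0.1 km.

x ≈ -73.9 km, y ≈ -6.7 km, depth ≈ 59.6 km

Each station gives a sphere (x−x_i)² + (y−y_i)² + z² = d_i² (stations at z=0).
Subtracting the S02 sphere from S03 and S04: z² cancels, leaving linear equations in x and y:
-44.8 x + 213.4 y = 1880.12
35.0 x + 262.0 y = -4341.07
Solving: x ≈ -73.880, y ≈ -6.700 km (keep extra digits for the depth step; rounded: -73.9, -6.7).
Then from the S02 sphere: z² = 73.33² − (x + 60.6)² − (y + 47.3)² with x = -73.880, y = -6.700, so z ≈ 59.603 ≈ 59.6 km.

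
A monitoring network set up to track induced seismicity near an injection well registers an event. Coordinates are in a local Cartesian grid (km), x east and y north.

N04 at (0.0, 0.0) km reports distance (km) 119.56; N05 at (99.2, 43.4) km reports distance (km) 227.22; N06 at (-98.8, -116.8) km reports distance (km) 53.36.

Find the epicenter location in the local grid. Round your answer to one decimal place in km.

x ≈ -101.3 km, y ≈ -63.5 km

Circle about each station: x² + y² = 119.56²; (x − 99.2)² + (y − 43.4)² = 227.22²; (x + 98.8)² + (y + 116.8)² = 53.36².
Subtracting the N04 equation from the N05 and N06 equations removes the quadratic terms:
198.4 x + 86.8 y = -25610.13
-197.6 x − 233.6 y = 34850.98
Solving the 2×2 system: x ≈ -101.3, y ≈ -63.5 km.
Check against N04 (with the unrounded x, y): √(x²+y²) = 119.56 ≈ 119.56 km. ✓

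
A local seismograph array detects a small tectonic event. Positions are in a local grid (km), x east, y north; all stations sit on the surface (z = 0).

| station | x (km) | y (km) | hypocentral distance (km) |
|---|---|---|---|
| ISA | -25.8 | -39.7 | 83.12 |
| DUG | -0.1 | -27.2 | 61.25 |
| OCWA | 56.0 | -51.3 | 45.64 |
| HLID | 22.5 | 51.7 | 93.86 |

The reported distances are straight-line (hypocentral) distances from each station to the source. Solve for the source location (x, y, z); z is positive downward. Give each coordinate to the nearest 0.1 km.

x ≈ 46.8 km, y ≈ -30.0 km, depth ≈ 39.3 km

Each station gives a sphere (x−x_i)² + (y−y_i)² + z² = d_i² (stations at z=0).
Subtracting the ISA sphere from DUG and OCWA: z² cancels, leaving linear equations in x and y:
51.4 x + 25.0 y = 1655.49
163.6 x − 23.2 y = 8351.88
Solving: x ≈ 46.797, y ≈ -29.995 km (keep extra digits for the depth step; rounded: 46.8, -30.0).
Then from the ISA sphere: z² = 83.12² − (x + 25.8)² − (y + 39.7)² with x = 46.797, y = -29.995, so z ≈ 39.299 ≈ 39.3 km.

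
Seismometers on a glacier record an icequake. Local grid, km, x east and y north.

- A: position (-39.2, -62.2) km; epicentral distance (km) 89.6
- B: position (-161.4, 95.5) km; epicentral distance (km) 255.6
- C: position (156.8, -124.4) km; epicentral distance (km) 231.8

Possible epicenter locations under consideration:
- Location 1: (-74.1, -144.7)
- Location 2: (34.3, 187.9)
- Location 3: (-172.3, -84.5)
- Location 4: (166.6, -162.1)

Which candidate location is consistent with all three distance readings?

Location 1

For each candidate, compare |candidate − station| to the reported distance:
Location 1: residuals A 0.0, B 0.0, C 0.0 → max 0.0 km
Location 2: residuals A 171.1, B 39.2, C 103.7 → max 171.1 km
Location 3: residuals A 45.4, B 75.3, C 99.7 → max 99.7 km
Location 4: residuals A 139.2, B 161.5, C 192.8 → max 192.8 km
Only Location 1 has all residuals ≈ 0.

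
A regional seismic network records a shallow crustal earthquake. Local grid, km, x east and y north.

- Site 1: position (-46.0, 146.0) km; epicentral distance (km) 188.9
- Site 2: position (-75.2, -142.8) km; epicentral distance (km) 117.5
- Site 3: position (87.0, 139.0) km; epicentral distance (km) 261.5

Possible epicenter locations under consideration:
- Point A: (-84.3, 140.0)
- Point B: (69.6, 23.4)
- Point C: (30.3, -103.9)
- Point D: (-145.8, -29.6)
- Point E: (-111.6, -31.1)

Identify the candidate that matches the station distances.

For each candidate, compare |candidate − station| to the reported distance:
Point A: residuals Site 1 150.1, Site 2 165.4, Site 3 90.2 → max 165.4 km
Point B: residuals Site 1 20.4, Site 2 102.9, Site 3 144.6 → max 144.6 km
Point C: residuals Site 1 72.4, Site 2 5.1, Site 3 12.1 → max 72.4 km
Point D: residuals Site 1 13.1, Site 2 15.9, Site 3 25.9 → max 25.9 km
Point E: residuals Site 1 0.0, Site 2 0.0, Site 3 0.0 → max 0.0 km
Only Point E has all residuals ≈ 0.

Point E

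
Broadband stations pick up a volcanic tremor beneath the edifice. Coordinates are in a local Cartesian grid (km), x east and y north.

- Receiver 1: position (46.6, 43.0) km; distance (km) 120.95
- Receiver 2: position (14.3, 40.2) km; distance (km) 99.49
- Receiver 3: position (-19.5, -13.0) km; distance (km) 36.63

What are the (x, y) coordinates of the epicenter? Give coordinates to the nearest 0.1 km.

-35.2 km east, -46.1 km north

Circle about each station: (x − 46.6)² + (y − 43.0)² = 120.95²; (x − 14.3)² + (y − 40.2)² = 99.49²; (x + 19.5)² + (y + 13.0)² = 36.63².
Subtracting the Receiver 1 equation from the Receiver 2 and Receiver 3 equations removes the quadratic terms:
-64.6 x − 5.6 y = 2530.61
-132.2 x − 112.0 y = 9815.84
Solving the 2×2 system: x ≈ -35.2, y ≈ -46.1 km.
Check against Receiver 1 (with the unrounded x, y): √((x − 46.6)²+(y − 43.0)²) = 120.95 ≈ 120.95 km. ✓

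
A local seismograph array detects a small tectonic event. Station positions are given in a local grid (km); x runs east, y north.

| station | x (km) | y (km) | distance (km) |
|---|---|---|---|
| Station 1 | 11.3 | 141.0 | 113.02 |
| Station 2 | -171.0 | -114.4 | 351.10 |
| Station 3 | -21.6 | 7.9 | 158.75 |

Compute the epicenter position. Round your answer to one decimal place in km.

(113.1, 91.9)

Circle about each station: (x − 11.3)² + (y − 141.0)² = 113.02²; (x + 171.0)² + (y + 114.4)² = 351.10²; (x + 21.6)² + (y − 7.9)² = 158.75².
Subtracting the Station 1 equation from the Station 2 and Station 3 equations removes the quadratic terms:
-364.6 x − 510.8 y = -88178.02
-65.8 x − 266.2 y = -31907.76
Solving the 2×2 system: x ≈ 113.1, y ≈ 91.9 km.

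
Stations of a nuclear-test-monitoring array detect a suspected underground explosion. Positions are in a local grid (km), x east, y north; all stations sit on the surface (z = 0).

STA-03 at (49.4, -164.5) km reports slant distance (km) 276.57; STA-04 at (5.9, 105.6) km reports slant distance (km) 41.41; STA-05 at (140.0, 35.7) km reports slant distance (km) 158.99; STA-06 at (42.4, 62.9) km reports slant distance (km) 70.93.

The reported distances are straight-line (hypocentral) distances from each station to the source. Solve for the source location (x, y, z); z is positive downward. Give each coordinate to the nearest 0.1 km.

Each station gives a sphere (x−x_i)² + (y−y_i)² + z² = d_i² (stations at z=0).
Subtracting the STA-03 sphere from STA-04 and STA-05: z² cancels, leaving linear equations in x and y:
-87.0 x + 540.2 y = 56461.74
181.2 x + 400.4 y = 42587.02
Solving: x ≈ 3.001, y ≈ 105.003 km (keep extra digits for the depth step; rounded: 3.0, 105.0).
Then from the STA-03 sphere: z² = 276.57² − (x − 49.4)² − (y + 164.5)² with x = 3.001, y = 105.003, so z ≈ 41.307 ≈ 41.3 km.

x ≈ 3.0 km, y ≈ 105.0 km, depth ≈ 41.3 km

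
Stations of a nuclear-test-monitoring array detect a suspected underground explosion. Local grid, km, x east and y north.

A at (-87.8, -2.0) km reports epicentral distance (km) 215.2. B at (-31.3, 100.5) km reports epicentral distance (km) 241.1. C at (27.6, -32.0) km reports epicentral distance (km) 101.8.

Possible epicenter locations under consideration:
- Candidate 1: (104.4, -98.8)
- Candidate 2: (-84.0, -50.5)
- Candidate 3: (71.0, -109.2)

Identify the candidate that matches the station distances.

Candidate 1

For each candidate, compare |candidate − station| to the reported distance:
Candidate 1: residuals A 0.0, B 0.0, C 0.0 → max 0.0 km
Candidate 2: residuals A 166.6, B 81.2, C 11.3 → max 166.6 km
Candidate 3: residuals A 23.6, B 7.8, C 13.2 → max 23.6 km
Only Candidate 1 has all residuals ≈ 0.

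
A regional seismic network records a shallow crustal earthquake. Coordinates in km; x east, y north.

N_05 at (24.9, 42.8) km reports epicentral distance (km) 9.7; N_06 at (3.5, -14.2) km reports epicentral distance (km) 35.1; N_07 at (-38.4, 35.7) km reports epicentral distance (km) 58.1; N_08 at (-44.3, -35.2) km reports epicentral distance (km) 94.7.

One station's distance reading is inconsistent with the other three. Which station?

N_06

Solve using three stations at a time. Using N_05, N_07, N_08 (subtract circle equations pairwise → linear system) gives (x, y) ≈ (19.7, 34.6).
Distances from that point to each station vs reported:
  N_05: calculated 9.7 vs reported 9.7 → residual 0.0 km
  N_06: calculated 51.4 vs reported 35.1 → residual 16.3 km
  N_07: calculated 58.1 vs reported 58.1 → residual 0.0 km
  N_08: calculated 94.7 vs reported 94.7 → residual 0.0 km
N_05, N_07, N_08 are mutually consistent (residuals ≈ 0); N_06 is off by 16.3 km.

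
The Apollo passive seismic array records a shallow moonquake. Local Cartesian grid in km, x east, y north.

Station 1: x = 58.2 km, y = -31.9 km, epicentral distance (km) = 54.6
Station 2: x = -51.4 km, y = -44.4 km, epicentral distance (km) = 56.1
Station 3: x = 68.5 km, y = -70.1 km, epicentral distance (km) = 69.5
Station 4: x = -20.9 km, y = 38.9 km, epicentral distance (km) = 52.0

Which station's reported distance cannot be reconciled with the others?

Station 4

Solve using three stations at a time. Using Station 1, Station 2, Station 3 (subtract circle equations pairwise → linear system) gives (x, y) ≈ (4.7, -42.6).
Distances from that point to each station vs reported:
  Station 1: calculated 54.6 vs reported 54.6 → residual 0.0 km
  Station 2: calculated 56.1 vs reported 56.1 → residual 0.0 km
  Station 3: calculated 69.5 vs reported 69.5 → residual 0.0 km
  Station 4: calculated 85.4 vs reported 52.0 → residual 33.4 km
Station 1, Station 2, Station 3 are mutually consistent (residuals ≈ 0); Station 4 is off by 33.4 km.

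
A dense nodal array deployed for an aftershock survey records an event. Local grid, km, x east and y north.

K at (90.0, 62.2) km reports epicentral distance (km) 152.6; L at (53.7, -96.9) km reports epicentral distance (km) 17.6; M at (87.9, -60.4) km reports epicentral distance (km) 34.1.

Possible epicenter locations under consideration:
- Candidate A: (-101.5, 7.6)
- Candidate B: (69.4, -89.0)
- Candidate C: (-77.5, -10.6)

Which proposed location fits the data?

Candidate B

For each candidate, compare |candidate − station| to the reported distance:
Candidate A: residuals K 46.5, L 169.5, M 167.1 → max 169.5 km
Candidate B: residuals K 0.0, L 0.0, M 0.0 → max 0.0 km
Candidate C: residuals K 30.0, L 139.4, M 138.6 → max 139.4 km
Only Candidate B has all residuals ≈ 0.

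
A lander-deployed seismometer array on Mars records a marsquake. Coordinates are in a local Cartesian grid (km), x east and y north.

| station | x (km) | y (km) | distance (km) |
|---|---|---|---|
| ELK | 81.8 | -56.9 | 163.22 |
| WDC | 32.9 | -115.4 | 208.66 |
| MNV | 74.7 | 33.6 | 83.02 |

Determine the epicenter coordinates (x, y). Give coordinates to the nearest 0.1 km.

(16.3, 92.6)

Circle about each station: (x − 81.8)² + (y + 56.9)² = 163.22²; (x − 32.9)² + (y + 115.4)² = 208.66²; (x − 74.7)² + (y − 33.6)² = 83.02².
Subtracting pairs of circle equations eliminates x²+y² and gives linear equations (the radical axes):
-97.8 x − 117.0 y = -12427.51
-14.2 x + 181.0 y = 16528.65
Solving the 2×2 system: x ≈ 16.3, y ≈ 92.6 km.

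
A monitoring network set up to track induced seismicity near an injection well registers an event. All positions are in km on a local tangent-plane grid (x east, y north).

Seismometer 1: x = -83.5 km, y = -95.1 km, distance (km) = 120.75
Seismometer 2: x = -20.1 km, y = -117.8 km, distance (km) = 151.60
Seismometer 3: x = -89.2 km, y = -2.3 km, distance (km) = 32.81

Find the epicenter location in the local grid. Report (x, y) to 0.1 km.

x ≈ -71.0 km, y ≈ 25.0 km

Circle about each station: (x + 83.5)² + (y + 95.1)² = 120.75²; (x + 20.1)² + (y + 117.8)² = 151.60²; (x + 89.2)² + (y + 2.3)² = 32.81².
Subtracting the Seismometer 1 equation from the Seismometer 2 and Seismometer 3 equations removes the quadratic terms:
126.8 x − 45.4 y = -10137.41
-11.4 x + 185.6 y = 5449.74
Solving the 2×2 system: x ≈ -71.0, y ≈ 25.0 km.
Check against Seismometer 1 (with the unrounded x, y): √((x + 83.5)²+(y + 95.1)²) = 120.75 ≈ 120.75 km. ✓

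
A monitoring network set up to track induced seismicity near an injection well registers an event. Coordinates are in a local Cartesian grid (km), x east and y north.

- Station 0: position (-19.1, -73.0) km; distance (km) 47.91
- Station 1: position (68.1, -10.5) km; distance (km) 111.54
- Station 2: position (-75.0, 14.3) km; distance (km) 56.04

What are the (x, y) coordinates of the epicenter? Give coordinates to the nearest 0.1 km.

-41.6 km east, -30.7 km north

Circle about each station: (x + 19.1)² + (y + 73.0)² = 47.91²; (x − 68.1)² + (y + 10.5)² = 111.54²; (x + 75.0)² + (y − 14.3)² = 56.04².
Subtracting the Station 0 equation from the Station 1 and Station 2 equations removes the quadratic terms:
174.4 x + 125.0 y = -11091.75
-111.8 x + 174.6 y = -709.43
Solving the 2×2 system: x ≈ -41.6, y ≈ -30.7 km.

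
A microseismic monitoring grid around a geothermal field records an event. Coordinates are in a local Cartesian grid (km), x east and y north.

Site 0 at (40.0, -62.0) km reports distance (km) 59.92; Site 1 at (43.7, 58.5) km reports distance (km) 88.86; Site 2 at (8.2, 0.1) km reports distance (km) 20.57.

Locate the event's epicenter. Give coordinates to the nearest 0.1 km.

-1.0 km east, -18.3 km north

Circle about each station: (x − 40.0)² + (y + 62.0)² = 59.92²; (x − 43.7)² + (y − 58.5)² = 88.86²; (x − 8.2)² + (y − 0.1)² = 20.57².
Subtracting the Site 0 equation from the Site 1 and Site 2 equations removes the quadratic terms:
7.4 x + 241.0 y = -4417.75
-63.6 x + 124.2 y = -2209.47
Solving the 2×2 system: x ≈ -1.0, y ≈ -18.3 km.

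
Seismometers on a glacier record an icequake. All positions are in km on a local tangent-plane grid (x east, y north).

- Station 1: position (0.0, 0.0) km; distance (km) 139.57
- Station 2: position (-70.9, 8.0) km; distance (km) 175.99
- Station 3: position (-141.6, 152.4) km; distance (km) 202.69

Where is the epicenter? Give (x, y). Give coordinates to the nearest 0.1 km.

Circle about each station: x² + y² = 139.57²; (x + 70.9)² + (y − 8.0)² = 175.99²; (x + 141.6)² + (y − 152.4)² = 202.69².
Subtracting pairs of circle equations eliminates x²+y² and gives linear equations (the radical axes):
-141.8 x + 16.0 y = -6401.89
-283.2 x + 304.8 y = 21672.87
Solving the 2×2 system: x ≈ 59.4, y ≈ 126.3 km.

(59.4, 126.3)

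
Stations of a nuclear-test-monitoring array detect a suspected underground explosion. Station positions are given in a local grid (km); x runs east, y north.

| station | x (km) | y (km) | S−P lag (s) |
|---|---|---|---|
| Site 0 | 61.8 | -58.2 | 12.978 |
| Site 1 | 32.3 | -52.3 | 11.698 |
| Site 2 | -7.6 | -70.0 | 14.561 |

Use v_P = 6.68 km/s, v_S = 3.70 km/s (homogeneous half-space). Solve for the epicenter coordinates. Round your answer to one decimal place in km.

x ≈ 30.2 km, y ≈ 44.7 km

Distance from S−P lag: d = Δt · v_P v_S / (v_P − v_S) = Δt · (6.68·3.70)/(6.68−3.70) ≈ 8.2940·Δt.
So d_Site 0 = 107.64, d_Site 1 = 97.02, d_Site 2 = 120.77 km.
Circle about each station: (x − 61.8)² + (y + 58.2)² = 107.64²; (x − 32.3)² + (y + 52.3)² = 97.02²; (x + 7.6)² + (y + 70.0)² = 120.77².
Subtracting the Site 0 equation from the Site 1 and Site 2 equations removes the quadratic terms:
-59.0 x + 11.8 y = -1254.41
-138.8 x − 23.6 y = -5247.74
Solving the 2×2 system: x ≈ 30.2, y ≈ 44.7 km.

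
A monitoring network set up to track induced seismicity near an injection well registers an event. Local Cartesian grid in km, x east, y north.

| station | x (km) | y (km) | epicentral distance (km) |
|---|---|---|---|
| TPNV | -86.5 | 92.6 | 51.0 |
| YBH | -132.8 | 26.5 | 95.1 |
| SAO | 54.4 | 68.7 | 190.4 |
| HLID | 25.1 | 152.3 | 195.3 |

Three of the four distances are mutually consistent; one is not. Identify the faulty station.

HLID

Solve using three stations at a time. Using TPNV, YBH, SAO (subtract circle equations pairwise → linear system) gives (x, y) ≈ (-128.5, 121.5).
Distances from that point to each station vs reported:
  TPNV: calculated 51.0 vs reported 51.0 → residual 0.0 km
  YBH: calculated 95.1 vs reported 95.1 → residual 0.0 km
  SAO: calculated 190.4 vs reported 190.4 → residual 0.0 km
  HLID: calculated 156.7 vs reported 195.3 → residual 38.6 km
TPNV, YBH, SAO are mutually consistent (residuals ≈ 0); HLID is off by 38.6 km.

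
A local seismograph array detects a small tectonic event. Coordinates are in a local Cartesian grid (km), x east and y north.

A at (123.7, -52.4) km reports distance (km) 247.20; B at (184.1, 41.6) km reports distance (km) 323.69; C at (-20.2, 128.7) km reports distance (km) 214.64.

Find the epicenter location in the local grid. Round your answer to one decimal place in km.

Circle about each station: (x − 123.7)² + (y + 52.4)² = 247.20²; (x − 184.1)² + (y − 41.6)² = 323.69²; (x + 20.2)² + (y − 128.7)² = 214.64².
Subtracting the A equation from the B and C equations removes the quadratic terms:
120.8 x + 188.0 y = -26091.46
-287.8 x + 362.2 y = 13961.79
Solving the 2×2 system: x ≈ -123.4, y ≈ -59.5 km.

(-123.4, -59.5)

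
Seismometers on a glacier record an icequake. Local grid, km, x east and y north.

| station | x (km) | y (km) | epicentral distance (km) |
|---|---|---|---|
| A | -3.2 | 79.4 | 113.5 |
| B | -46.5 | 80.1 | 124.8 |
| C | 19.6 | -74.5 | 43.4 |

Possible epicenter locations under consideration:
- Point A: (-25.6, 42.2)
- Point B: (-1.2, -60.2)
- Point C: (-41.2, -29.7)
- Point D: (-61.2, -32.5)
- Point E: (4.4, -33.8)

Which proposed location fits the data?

For each candidate, compare |candidate − station| to the reported distance:
Point A: residuals A 70.1, B 81.5, C 81.7 → max 81.7 km
Point B: residuals A 26.1, B 22.6, C 18.2 → max 26.1 km
Point C: residuals A 2.0, B 14.9, C 32.1 → max 32.1 km
Point D: residuals A 12.5, B 11.2, C 47.7 → max 47.7 km
Point E: residuals A 0.0, B 0.0, C 0.0 → max 0.0 km
Only Point E has all residuals ≈ 0.

Point E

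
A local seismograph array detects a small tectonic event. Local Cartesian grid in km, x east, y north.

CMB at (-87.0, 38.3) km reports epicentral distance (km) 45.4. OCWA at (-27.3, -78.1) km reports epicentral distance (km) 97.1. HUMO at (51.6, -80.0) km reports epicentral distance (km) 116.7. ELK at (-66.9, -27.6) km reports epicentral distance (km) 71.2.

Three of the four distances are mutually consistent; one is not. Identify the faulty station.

CMB

Solve using three stations at a time. Using OCWA, HUMO, ELK (subtract circle equations pairwise → linear system) gives (x, y) ≈ (-12.1, 17.8).
Distances from that point to each station vs reported:
  CMB: calculated 77.7 vs reported 45.4 → residual 32.3 km
  OCWA: calculated 97.1 vs reported 97.1 → residual 0.0 km
  HUMO: calculated 116.7 vs reported 116.7 → residual 0.0 km
  ELK: calculated 71.2 vs reported 71.2 → residual 0.0 km
OCWA, HUMO, ELK are mutually consistent (residuals ≈ 0); CMB is off by 32.3 km.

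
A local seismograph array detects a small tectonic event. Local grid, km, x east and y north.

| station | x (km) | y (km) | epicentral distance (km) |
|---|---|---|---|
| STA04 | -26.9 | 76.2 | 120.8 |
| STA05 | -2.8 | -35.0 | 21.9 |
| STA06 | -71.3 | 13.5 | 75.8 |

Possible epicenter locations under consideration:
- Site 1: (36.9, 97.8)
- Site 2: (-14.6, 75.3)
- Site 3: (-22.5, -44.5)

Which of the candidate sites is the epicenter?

Site 3

For each candidate, compare |candidate − station| to the reported distance:
Site 1: residuals STA04 53.4, STA05 116.7, STA06 61.4 → max 116.7 km
Site 2: residuals STA04 108.5, STA05 89.0, STA06 8.1 → max 108.5 km
Site 3: residuals STA04 0.0, STA05 0.0, STA06 0.0 → max 0.0 km
Only Site 3 has all residuals ≈ 0.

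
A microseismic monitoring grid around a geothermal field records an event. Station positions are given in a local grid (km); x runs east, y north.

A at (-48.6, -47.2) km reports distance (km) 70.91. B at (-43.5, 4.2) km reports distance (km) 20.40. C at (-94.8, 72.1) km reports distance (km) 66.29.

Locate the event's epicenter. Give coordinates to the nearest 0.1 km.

Circle about each station: (x + 48.6)² + (y + 47.2)² = 70.91²; (x + 43.5)² + (y − 4.2)² = 20.40²; (x + 94.8)² + (y − 72.1)² = 66.29².
Subtracting pairs of circle equations eliminates x²+y² and gives linear equations (the radical axes):
10.2 x + 102.8 y = 1932.16
-92.4 x + 238.6 y = 10229.51
Solving the 2×2 system: x ≈ -49.5, y ≈ 23.7 km.
Check against A (with the unrounded x, y): √((x + 48.6)²+(y + 47.2)²) = 70.91 ≈ 70.91 km. ✓

-49.5 km east, 23.7 km north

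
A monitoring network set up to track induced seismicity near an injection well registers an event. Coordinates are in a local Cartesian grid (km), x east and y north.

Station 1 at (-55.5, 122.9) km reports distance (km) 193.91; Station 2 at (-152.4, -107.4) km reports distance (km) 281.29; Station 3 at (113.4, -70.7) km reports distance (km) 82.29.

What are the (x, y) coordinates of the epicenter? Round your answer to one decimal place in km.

x ≈ 102.8 km, y ≈ 10.9 km

Circle about each station: (x + 55.5)² + (y − 122.9)² = 193.91²; (x + 152.4)² + (y + 107.4)² = 281.29²; (x − 113.4)² + (y + 70.7)² = 82.29².
Subtracting the Station 1 equation from the Station 2 and Station 3 equations removes the quadratic terms:
-193.8 x − 460.6 y = -24947.12
337.8 x − 387.2 y = 30502.83
Solving the 2×2 system: x ≈ 102.8, y ≈ 10.9 km.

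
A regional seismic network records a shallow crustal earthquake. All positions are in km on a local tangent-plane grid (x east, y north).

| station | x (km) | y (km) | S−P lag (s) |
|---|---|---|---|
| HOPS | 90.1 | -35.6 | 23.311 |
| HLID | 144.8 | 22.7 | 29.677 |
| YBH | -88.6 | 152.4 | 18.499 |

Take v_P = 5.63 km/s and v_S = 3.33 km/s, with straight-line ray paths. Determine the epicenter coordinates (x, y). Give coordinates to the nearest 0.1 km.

Distance from S−P lag: d = Δt · v_P v_S / (v_P − v_S) = Δt · (5.63·3.33)/(5.63−3.33) ≈ 8.1513·Δt.
So d_HOPS = 190.01, d_HLID = 241.90, d_YBH = 150.79 km.
Circle about each station: (x − 90.1)² + (y + 35.6)² = 190.01²; (x − 144.8)² + (y − 22.7)² = 241.90²; (x + 88.6)² + (y − 152.4)² = 150.79².
Subtracting pairs of circle equations eliminates x²+y² and gives linear equations (the radical axes):
109.4 x + 116.6 y = -10314.85
-357.4 x + 376.0 y = 35056.53
Solving the 2×2 system: x ≈ -96.2, y ≈ 1.8 km.

-96.2 km east, 1.8 km north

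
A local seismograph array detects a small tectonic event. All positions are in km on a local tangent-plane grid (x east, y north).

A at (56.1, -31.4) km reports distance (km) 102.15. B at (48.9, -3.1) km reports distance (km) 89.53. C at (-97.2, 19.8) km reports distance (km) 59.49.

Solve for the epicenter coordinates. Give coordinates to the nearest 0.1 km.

Circle about each station: (x − 56.1)² + (y + 31.4)² = 102.15²; (x − 48.9)² + (y + 3.1)² = 89.53²; (x + 97.2)² + (y − 19.8)² = 59.49².
Subtracting the A equation from the B and C equations removes the quadratic terms:
-14.4 x + 56.6 y = 686.65
-306.6 x + 102.4 y = 12602.27
Solving the 2×2 system: x ≈ -40.5, y ≈ 1.8 km.

-40.5 km east, 1.8 km north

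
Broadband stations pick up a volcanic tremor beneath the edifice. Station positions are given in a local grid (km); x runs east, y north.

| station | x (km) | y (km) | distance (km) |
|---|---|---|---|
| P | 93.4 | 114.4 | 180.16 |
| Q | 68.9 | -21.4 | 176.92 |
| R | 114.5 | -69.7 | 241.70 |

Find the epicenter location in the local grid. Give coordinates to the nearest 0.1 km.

Circle about each station: (x − 93.4)² + (y − 114.4)² = 180.16²; (x − 68.9)² + (y + 21.4)² = 176.92²; (x − 114.5)² + (y + 69.7)² = 241.70².
Subtracting the P equation from the Q and R equations removes the quadratic terms:
-49.0 x − 271.6 y = -15448.81
42.2 x − 368.2 y = -29803.84
Solving the 2×2 system: x ≈ -81.6, y ≈ 71.6 km.
Check against P (with the unrounded x, y): √((x − 93.4)²+(y − 114.4)²) = 180.13 ≈ 180.16 km. ✓

(-81.6, 71.6)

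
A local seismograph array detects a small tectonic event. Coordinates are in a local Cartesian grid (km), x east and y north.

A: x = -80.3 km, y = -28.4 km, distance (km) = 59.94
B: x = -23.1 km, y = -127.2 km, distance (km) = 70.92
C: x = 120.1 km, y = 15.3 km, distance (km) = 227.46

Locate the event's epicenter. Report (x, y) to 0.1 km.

Circle about each station: (x + 80.3)² + (y + 28.4)² = 59.94²; (x + 23.1)² + (y + 127.2)² = 70.92²; (x − 120.1)² + (y − 15.3)² = 227.46².
Subtracting pairs of circle equations eliminates x²+y² and gives linear equations (the radical axes):
114.4 x − 197.6 y = 8021.96
400.8 x + 87.4 y = -40741.80
Solving the 2×2 system: x ≈ -82.4, y ≈ -88.3 km.

(-82.4, -88.3)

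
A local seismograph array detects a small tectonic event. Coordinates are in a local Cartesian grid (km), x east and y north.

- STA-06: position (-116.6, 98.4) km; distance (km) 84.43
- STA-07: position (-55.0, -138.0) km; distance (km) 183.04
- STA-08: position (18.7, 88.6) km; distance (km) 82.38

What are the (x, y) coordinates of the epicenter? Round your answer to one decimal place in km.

Circle about each station: (x + 116.6)² + (y − 98.4)² = 84.43²; (x + 55.0)² + (y + 138.0)² = 183.04²; (x − 18.7)² + (y − 88.6)² = 82.38².
Subtracting the STA-06 equation from the STA-07 and STA-08 equations removes the quadratic terms:
123.2 x − 472.8 y = -27584.34
270.6 x − 19.6 y = -14736.51
Solving the 2×2 system: x ≈ -51.2, y ≈ 45.0 km.

(-51.2, 45.0)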